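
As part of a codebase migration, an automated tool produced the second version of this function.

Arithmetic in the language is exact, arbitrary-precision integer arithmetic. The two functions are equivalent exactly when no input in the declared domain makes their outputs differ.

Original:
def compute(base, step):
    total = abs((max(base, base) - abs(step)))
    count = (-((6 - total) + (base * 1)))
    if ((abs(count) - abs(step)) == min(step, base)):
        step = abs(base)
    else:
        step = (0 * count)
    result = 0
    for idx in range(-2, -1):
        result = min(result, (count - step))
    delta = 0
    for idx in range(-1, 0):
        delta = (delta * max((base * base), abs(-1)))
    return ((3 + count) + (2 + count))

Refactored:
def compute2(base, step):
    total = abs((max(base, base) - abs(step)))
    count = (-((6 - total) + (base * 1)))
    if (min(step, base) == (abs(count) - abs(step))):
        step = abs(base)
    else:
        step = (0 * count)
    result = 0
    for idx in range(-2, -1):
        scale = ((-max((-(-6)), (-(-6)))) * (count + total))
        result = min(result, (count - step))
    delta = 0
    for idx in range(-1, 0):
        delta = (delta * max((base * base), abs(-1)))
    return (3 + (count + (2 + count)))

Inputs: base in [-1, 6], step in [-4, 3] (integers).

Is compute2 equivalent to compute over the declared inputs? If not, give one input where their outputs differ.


The two are interchangeable: min/max/abs usage differs; also arithmetic usage differs; also statement counts differ; also local variable names differ; also constant usage differs, and every declared input agrees.
Spot check at base=3, step=-4 — compute: total becomes 1; next count becomes -8; next ((abs(count) - abs(step)) == min(step, base)) evaluates to false; next step becomes 0; next result becomes 0; next at idx=-2:; next result becomes -8; next delta becomes 0; next at idx=-1:; next delta becomes 0; next final value -11. compute2: total becomes 1; next count becomes -8; next (min(step, base) == (abs(count) - abs(step))) evaluates to false; next step becomes 0; next result becomes 0; next at idx=-2:; next scale becomes 42; next result becomes -8; next delta becomes 0; next at idx=-1:; next delta becomes 0; next final value -11. Both give -11.
Across all 64 domain points the two functions coincide.
verdict: equivalent


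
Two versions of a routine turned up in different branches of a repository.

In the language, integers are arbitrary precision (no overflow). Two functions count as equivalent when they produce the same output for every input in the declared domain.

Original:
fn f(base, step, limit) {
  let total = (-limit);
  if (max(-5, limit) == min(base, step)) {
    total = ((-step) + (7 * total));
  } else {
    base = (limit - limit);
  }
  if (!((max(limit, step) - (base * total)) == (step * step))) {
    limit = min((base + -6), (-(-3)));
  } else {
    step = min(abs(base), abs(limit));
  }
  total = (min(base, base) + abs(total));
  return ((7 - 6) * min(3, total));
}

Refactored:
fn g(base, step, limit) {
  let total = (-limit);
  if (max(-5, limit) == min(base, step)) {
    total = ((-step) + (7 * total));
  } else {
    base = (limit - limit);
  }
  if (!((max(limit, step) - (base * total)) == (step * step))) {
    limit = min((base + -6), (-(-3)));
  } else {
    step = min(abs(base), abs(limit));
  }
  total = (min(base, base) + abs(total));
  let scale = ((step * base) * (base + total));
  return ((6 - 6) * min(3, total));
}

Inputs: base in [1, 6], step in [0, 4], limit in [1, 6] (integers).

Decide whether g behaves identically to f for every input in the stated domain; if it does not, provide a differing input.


At base=1, step=0, limit=1: f gives 1, g gives 0.
verdict: not equivalent; witness: base=1, step=0, limit=1


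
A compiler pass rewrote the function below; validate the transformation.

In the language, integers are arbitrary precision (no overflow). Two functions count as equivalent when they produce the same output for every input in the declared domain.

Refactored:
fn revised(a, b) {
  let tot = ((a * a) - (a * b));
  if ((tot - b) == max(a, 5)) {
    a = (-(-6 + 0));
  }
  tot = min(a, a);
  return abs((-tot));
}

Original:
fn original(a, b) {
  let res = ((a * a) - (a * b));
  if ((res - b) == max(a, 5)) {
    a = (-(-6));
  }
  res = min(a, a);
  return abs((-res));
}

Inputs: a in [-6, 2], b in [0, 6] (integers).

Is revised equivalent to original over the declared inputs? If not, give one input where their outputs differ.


Reading the diff, among the changes: local variable names differ; also arithmetic usage differs; also constant usage differs.
As a probe, take a=-1, b=6: original runs res becomes 7; next ((res - b) == max(a, 5)) evaluates to false; next res becomes -1; next final value 1; revised runs tot becomes 7; next ((tot - b) == max(a, 5)) evaluates to false; next tot becomes -1; next final value 1; both end at 1.
An exhaustive pass over the 63 declared inputs shows identical outputs.
verdict: equivalent


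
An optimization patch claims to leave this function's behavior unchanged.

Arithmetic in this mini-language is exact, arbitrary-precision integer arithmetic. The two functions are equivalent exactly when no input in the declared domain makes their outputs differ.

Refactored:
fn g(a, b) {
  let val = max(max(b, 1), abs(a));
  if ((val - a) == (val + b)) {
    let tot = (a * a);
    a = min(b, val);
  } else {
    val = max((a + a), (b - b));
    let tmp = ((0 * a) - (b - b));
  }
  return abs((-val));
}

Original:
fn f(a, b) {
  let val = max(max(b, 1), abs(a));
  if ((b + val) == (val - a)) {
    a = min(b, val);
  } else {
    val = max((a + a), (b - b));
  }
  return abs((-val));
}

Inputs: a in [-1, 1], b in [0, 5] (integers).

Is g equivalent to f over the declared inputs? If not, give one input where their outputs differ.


Equivalent — the differences include arithmetic usage differs, plus statement counts differ, plus constant usage differs, plus local variable names differ, yet no declared input distinguishes the two.
Spot check at a=1, b=5 — f: val becomes 5; next ((b + val) == (val - a)) evaluates to false; next val becomes 2; next final value 2. g: val becomes 5; next ((val - a) == (val + b)) evaluates to false; next val becomes 2; next tmp becomes 0; next final value 2. Both give 2.
An exhaustive pass over the 18 declared inputs shows identical outputs.
verdict: equivalent


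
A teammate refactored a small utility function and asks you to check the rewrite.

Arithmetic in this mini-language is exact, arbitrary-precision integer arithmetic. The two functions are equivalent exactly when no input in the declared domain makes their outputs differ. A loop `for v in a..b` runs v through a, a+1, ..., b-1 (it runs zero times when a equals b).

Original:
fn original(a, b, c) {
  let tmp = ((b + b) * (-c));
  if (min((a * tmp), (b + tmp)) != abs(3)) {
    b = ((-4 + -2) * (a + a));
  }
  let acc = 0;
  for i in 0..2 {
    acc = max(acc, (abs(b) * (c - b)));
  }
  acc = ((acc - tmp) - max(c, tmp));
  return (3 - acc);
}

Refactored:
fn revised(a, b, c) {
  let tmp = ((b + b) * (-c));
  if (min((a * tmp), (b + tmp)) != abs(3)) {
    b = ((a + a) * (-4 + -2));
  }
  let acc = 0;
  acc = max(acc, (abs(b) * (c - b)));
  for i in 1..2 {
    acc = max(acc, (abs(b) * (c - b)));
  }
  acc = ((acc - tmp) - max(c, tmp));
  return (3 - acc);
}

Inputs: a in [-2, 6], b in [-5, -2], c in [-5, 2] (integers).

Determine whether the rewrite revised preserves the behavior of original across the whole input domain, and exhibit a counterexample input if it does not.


Side by side, the visible changes include: statement counts differ; and min/max/abs usage differs; and arithmetic usage differs; and loop structure differs.
One worked example (a=-1, b=-2, c=2) — original: tmp := 8 | (min((a * tmp), (b + tmp)) != abs(3)): true | b := 12 | acc := 0 | iter i=0: | acc := 0 | iter i=1: | acc := 0 | acc := -16 | result 19; revised: tmp := 8 | (min((a * tmp), (b + tmp)) != abs(3)): true | b := 12 | acc := 0 | acc := 0 | iter i=1: | acc := 0 | acc := -16 | result 19; agreement on 19.
Checked all 288 inputs in the declared domain: the outputs agree on every one.
verdict: equivalent


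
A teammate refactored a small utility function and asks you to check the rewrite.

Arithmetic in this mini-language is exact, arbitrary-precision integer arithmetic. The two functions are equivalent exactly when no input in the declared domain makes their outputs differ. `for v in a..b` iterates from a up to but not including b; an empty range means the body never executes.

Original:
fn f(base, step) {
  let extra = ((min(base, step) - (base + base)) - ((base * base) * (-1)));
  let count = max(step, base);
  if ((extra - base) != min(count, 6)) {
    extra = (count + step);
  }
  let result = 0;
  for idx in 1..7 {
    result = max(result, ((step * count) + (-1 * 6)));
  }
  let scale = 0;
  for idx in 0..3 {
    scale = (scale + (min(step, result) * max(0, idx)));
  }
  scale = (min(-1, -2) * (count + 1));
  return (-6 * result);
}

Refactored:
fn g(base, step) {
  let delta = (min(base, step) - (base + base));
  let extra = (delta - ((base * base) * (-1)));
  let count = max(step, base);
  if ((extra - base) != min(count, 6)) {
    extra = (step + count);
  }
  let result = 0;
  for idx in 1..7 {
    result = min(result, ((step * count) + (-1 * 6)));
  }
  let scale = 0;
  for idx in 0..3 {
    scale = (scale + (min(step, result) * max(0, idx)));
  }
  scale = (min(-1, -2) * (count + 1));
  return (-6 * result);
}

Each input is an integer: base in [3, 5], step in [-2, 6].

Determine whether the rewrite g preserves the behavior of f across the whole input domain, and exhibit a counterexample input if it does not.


The rewrite breaks on base=3, step=-2, where the results are 0 and 72.
f: extra := 1 | count := 3 | ((extra - base) != min(count, 6)): true | extra := 1 | result := 0 | iter idx=1: | result := 0 | iter idx=2: | result := 0 | iter idx=3: | result := 0 | iter idx=4: | result := 0 | iter idx=5: | result := 0 | iter idx=6: | result := 0 | scale := 0 | iter idx=0: | scale := 0 | iter idx=1: | scale := -2 | iter idx=2: | scale := -6 | scale := -8 | result 0
g: delta := -8 | extra := 1 | count := 3 | ((extra - base) != min(count, 6)): true | extra := 1 | result := 0 | iter idx=1: | result := -12 | iter idx=2: | result := -12 | iter idx=3: | result := -12 | iter idx=4: | result := -12 | iter idx=5: | result := -12 | iter idx=6: | result := -12 | scale := 0 | iter idx=0: | scale := 0 | iter idx=1: | scale := -12 | iter idx=2: | scale := -36 | scale := -8 | result 72
verdict: not equivalent; witness: base=3, step=-2


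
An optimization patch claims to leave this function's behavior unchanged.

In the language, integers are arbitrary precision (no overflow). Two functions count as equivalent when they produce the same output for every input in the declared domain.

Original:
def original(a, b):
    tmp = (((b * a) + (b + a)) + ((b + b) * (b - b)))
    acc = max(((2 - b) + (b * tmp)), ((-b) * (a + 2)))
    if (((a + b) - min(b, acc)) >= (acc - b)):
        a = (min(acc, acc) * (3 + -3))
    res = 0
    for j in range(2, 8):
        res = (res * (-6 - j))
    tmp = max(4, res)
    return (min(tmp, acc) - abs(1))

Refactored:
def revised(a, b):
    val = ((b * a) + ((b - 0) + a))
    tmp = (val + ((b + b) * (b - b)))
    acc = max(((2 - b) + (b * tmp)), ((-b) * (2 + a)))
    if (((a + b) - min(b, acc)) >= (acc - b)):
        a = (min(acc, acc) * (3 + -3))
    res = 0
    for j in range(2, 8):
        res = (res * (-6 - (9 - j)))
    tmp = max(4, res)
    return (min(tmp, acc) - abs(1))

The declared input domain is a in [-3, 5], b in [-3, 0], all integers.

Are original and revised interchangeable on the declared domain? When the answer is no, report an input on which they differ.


This is a faithful refactor — constant usage differs, arithmetic usage differs, local variable names differ, statement counts differ, but the computed results match everywhere.
As a probe, take a=-2, b=-3: original runs tmp becomes 1; next acc becomes 2; next (((a + b) - min(b, acc)) >= (acc - b)) evaluates to false; next res becomes 0; next at j=2:; next res becomes 0; next at j=3:; next res becomes 0; next at j=4:; next res becomes 0; next at j=5:; next res becomes 0; next at j=6:; next res becomes 0; next at j=7:; next res becomes 0; next tmp becomes 4; next final value 1; revised runs val becomes 1; next tmp becomes 1; next acc becomes 2; next (((a + b) - min(b, acc)) >= (acc - b)) evaluates to false; next res becomes 0; next at j=2:; next res becomes 0; next at j=3:; next res becomes 0; next at j=4:; next res becomes 0; next at j=5:; next res becomes 0; next at j=6:; next res becomes 0; next at j=7:; next res becomes 0; next tmp becomes 4; next final value 1; both end at 1.
Every one of the 36 inputs gives matching results.
verdict: equivalent


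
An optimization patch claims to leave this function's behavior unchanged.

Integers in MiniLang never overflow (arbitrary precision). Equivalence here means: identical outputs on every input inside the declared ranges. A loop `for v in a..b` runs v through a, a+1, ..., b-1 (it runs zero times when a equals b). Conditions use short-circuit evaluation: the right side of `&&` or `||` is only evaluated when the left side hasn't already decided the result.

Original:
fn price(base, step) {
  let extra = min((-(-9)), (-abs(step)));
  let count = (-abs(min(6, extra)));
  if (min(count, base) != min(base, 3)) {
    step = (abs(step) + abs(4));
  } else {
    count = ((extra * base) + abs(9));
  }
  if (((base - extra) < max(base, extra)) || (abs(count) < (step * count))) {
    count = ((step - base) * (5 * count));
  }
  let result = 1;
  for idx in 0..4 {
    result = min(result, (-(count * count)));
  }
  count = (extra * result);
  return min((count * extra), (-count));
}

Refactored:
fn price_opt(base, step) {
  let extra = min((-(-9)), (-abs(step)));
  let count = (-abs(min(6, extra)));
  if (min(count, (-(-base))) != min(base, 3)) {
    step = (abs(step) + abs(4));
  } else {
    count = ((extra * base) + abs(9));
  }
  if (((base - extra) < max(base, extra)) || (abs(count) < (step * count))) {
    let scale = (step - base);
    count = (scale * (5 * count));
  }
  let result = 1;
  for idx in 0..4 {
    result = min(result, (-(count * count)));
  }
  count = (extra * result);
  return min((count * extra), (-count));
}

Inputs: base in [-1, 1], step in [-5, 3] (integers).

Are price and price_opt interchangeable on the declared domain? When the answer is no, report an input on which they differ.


Side by side, the visible changes include: statement counts differ, plus local variable names differ.
Spot check at base=0, step=-5 — price: extra = -5; count = -5; (min(count, base) != min(base, 3)) -> true; step = 9; (((base - extra) < max(base, extra)) || (abs(count) < (step * count))) -> false; result = 1; [idx=0]; result = -25; [idx=1]; result = -25; [idx=2]; result = -25; [idx=3]; result = -25; count = 125; return -625. price_opt: extra = -5; count = -5; (min(count, (-(-base))) != min(base, 3)) -> true; step = 9; (((base - extra) < max(base, extra)) || (abs(count) < (step * count))) -> false; result = 1; [idx=0]; result = -25; [idx=1]; result = -25; [idx=2]; result = -25; [idx=3]; result = -25; count = 125; return -625. Both give -625.
Across all 27 domain points the two functions coincide.
verdict: equivalent


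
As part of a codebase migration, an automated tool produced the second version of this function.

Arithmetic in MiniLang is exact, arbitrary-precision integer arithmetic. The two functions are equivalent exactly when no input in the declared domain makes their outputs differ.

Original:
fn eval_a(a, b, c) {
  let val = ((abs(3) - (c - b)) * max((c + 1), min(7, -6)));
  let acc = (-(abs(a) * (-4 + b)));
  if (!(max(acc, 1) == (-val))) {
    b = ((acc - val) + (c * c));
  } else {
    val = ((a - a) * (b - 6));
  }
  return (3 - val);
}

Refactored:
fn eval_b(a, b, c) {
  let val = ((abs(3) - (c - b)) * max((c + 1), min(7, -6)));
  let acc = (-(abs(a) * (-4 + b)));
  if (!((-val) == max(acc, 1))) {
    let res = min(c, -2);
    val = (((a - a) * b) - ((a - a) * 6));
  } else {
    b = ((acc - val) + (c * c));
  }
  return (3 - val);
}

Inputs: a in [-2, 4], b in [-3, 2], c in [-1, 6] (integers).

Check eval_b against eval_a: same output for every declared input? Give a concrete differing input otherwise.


Try a=-2, b=-3, c=1.
eval_a: val becomes -2; next acc becomes 14; next (!(max(acc, 1) == (-val))) evaluates to true; next b becomes 17; next final value 5
eval_b: val becomes -2; next acc becomes 14; next (!((-val) == max(acc, 1))) evaluates to true; next res becomes -2; next val becomes 0; next final value 3
5 vs 3 — the two versions disagree here.
verdict: not equivalent; witness: a=-2, b=-3, c=1


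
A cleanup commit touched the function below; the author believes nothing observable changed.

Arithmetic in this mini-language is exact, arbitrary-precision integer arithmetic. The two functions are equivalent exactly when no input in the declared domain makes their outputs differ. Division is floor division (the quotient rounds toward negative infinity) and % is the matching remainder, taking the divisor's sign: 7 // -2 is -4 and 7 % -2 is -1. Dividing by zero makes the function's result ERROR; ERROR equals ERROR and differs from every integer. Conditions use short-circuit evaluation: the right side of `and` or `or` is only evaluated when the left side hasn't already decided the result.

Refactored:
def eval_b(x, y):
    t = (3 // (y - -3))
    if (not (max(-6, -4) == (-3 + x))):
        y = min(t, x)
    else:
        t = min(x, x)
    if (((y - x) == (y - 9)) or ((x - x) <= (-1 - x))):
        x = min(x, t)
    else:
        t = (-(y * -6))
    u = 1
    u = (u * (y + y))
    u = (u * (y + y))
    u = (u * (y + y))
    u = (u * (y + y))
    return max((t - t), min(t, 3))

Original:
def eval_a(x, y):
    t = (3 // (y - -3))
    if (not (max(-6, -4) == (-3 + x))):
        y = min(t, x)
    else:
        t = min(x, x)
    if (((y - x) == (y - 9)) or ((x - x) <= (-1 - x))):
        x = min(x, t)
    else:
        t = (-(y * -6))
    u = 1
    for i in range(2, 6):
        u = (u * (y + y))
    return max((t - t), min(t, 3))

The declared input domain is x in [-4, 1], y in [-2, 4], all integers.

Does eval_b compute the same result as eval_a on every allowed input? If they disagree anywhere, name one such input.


Differences: loop structure differs; local variable names differ; statement counts differ; arithmetic usage differs — yet all 42 inputs agree.
verdict: equivalent


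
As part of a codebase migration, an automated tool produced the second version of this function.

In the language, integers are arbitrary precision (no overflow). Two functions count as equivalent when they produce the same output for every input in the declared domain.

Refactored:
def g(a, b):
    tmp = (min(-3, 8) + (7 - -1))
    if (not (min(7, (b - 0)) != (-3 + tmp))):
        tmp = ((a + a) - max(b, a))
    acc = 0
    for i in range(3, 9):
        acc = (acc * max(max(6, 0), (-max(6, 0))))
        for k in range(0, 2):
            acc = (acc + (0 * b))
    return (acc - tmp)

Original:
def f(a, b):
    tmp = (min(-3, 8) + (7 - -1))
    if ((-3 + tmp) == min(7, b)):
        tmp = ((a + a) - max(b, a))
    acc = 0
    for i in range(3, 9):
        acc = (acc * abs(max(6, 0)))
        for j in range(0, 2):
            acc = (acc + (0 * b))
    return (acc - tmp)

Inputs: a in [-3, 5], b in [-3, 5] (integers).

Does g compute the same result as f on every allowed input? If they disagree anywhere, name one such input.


Side by side, the visible changes include: boolean connective usage differs, plus constant usage differs, plus arithmetic usage differs, plus comparison usage differs, plus min/max/abs usage differs, plus local variable names differ.
Tracing a=3, b=-3: f: tmp=5, then ((-3 + tmp) == min(7, b)) is false, then acc=0, then (i=3), then acc=0, then (j=0), then acc=0, then (j=1), then acc=0, then (i=4), then acc=0, then (j=0), then acc=0, then (j=1), then acc=0, then (i=5), then acc=0, then (j=0), then acc=0, then (j=1), then acc=0, then (i=6), then acc=0, then (j=0), then acc=0, then (j=1), then acc=0, then (i=7), then acc=0, then (j=0), then acc=0, then (j=1), then acc=0, then (i=8), then acc=0, then (j=0), then acc=0, then (j=1), then acc=0, then returns -5 | g: tmp=5, then (not (min(7, (b - 0)) != (-3 + tmp))) is false, then acc=0, then (i=3), then acc=0, then (k=0), then acc=0, then (k=1), then acc=0, then (i=4), then acc=0, then (k=0), then acc=0, then (k=1), then acc=0, then (i=5), then acc=0, then (k=0), then acc=0, then (k=1), then acc=0, then (i=6), then acc=0, then (k=0), then acc=0, then (k=1), then acc=0, then (i=7), then acc=0, then (k=0), then acc=0, then (k=1), then acc=0, then (i=8), then acc=0, then (k=0), then acc=0, then (k=1), then acc=0, then returns -5 — matching result -5.
Every one of the 81 inputs gives matching results.
verdict: equivalent


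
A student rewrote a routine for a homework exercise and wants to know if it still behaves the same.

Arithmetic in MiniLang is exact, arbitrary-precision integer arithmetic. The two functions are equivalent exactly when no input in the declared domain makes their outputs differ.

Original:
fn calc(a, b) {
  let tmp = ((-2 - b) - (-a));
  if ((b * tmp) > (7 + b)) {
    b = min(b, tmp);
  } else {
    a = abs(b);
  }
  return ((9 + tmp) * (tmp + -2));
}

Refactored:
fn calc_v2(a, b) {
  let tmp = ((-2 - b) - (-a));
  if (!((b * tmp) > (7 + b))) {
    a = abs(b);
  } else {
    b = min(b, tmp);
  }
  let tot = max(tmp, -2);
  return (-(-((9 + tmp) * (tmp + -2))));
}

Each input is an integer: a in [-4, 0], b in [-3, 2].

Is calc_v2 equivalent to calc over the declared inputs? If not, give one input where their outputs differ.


Equivalent — the differences include statement counts differ; also constant usage differs; also boolean connective usage differs; also min/max/abs usage differs; also local variable names differ, yet no declared input distinguishes the two.
As a probe, take a=-2, b=-1: calc runs tmp=-3, then ((b * tmp) > (7 + b)) is false, then a=1, then returns -30; calc_v2 runs tmp=-3, then (!((b * tmp) > (7 + b))) is true, then a=1, then tot=-2, then returns -30; both end at -30.
An exhaustive pass over the 30 declared inputs shows identical outputs.
verdict: equivalent


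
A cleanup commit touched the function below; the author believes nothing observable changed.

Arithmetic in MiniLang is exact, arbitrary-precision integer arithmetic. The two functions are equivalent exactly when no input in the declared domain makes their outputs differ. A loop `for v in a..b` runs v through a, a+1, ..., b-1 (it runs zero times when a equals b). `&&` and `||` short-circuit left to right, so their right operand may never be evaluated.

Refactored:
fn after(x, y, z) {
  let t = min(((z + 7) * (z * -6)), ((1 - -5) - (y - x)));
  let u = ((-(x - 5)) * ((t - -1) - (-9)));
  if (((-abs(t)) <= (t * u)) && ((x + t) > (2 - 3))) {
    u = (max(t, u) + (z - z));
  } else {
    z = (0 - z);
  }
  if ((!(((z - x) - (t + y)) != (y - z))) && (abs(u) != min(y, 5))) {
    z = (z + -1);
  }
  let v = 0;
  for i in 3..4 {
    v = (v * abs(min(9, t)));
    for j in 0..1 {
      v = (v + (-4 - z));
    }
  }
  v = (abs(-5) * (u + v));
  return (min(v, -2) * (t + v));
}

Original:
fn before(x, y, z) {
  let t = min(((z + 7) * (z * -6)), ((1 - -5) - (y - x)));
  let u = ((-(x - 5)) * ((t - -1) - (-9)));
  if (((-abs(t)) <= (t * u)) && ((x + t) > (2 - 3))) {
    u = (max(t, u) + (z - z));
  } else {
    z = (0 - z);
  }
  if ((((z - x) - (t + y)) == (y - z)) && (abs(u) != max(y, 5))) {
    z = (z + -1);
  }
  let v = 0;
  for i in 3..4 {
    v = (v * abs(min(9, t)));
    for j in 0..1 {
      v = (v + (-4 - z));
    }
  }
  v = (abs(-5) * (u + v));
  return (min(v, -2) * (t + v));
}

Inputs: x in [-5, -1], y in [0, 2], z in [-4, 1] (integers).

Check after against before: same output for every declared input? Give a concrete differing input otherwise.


The edit looks behavioral (`max(y, 5)` became `min(y, 5)`), but over these ranges it never changes the outcome; all 90 inputs agree.
verdict: equivalent


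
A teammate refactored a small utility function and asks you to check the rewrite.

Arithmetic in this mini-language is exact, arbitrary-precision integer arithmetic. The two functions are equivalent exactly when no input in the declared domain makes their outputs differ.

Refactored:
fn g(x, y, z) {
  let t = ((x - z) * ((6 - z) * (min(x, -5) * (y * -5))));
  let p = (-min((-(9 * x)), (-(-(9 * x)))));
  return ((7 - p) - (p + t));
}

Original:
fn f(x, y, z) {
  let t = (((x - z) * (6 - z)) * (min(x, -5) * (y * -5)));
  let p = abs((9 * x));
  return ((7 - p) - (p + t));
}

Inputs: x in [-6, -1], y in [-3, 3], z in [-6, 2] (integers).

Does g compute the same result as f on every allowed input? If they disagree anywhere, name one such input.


Comparing the listings, the differences include: constant usage differs; also arithmetic usage differs; also min/max/abs usage differs.
As a probe, take x=-1, y=0, z=-5: f runs t = 0; p = 9; return -11; g runs t = 0; p = 9; return -11; both end at -11.
Across all 378 domain points the two functions coincide.
verdict: equivalent


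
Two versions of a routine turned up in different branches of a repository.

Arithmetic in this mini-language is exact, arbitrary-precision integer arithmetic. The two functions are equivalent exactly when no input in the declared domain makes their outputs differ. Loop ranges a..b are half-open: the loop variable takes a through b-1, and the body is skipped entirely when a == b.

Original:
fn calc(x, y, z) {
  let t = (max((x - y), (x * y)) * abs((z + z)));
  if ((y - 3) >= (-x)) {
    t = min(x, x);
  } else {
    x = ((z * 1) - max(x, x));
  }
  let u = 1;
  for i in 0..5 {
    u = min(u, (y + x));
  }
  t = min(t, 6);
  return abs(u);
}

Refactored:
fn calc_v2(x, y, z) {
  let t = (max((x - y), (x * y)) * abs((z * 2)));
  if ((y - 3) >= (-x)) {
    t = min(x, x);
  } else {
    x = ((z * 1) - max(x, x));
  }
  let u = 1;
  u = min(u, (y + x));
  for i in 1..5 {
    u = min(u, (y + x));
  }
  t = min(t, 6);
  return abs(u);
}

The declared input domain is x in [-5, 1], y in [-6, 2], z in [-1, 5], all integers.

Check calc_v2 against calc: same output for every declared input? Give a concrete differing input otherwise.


This is a faithful refactor — constant usage differs; also arithmetic usage differs; also min/max/abs usage differs; also statement counts differ; also loop structure differs, but the computed results match everywhere.
Tracing x=-2, y=2, z=2: calc: t = -16; ((y - 3) >= (-x)) -> false; x = 4; u = 1; [i=0]; u = 1; [i=1]; u = 1; [i=2]; u = 1; [i=3]; u = 1; [i=4]; u = 1; t = -16; return 1 | calc_v2: t = -16; ((y - 3) >= (-x)) -> false; x = 4; u = 1; u = 1; [i=1]; u = 1; [i=2]; u = 1; [i=3]; u = 1; [i=4]; u = 1; t = -16; return 1 — matching result 1.
An exhaustive pass over the 441 declared inputs shows identical outputs.
verdict: equivalent


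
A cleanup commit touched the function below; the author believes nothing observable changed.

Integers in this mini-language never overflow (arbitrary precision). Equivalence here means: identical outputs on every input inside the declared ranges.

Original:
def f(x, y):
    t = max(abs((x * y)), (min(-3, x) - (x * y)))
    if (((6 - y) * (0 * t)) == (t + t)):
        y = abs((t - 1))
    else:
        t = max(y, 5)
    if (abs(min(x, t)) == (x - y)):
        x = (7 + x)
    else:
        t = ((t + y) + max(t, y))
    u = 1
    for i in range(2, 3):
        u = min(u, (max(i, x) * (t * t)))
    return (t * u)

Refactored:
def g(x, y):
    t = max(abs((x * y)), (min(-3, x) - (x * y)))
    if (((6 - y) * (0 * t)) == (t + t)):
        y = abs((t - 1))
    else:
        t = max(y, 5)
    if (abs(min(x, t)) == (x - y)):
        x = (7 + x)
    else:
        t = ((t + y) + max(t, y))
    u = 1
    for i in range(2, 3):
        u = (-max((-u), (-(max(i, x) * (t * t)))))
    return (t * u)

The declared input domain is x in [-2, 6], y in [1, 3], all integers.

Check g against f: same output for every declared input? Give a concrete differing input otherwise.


Differences: min/max/abs usage differs — yet all 27 inputs agree.
verdict: equivalent


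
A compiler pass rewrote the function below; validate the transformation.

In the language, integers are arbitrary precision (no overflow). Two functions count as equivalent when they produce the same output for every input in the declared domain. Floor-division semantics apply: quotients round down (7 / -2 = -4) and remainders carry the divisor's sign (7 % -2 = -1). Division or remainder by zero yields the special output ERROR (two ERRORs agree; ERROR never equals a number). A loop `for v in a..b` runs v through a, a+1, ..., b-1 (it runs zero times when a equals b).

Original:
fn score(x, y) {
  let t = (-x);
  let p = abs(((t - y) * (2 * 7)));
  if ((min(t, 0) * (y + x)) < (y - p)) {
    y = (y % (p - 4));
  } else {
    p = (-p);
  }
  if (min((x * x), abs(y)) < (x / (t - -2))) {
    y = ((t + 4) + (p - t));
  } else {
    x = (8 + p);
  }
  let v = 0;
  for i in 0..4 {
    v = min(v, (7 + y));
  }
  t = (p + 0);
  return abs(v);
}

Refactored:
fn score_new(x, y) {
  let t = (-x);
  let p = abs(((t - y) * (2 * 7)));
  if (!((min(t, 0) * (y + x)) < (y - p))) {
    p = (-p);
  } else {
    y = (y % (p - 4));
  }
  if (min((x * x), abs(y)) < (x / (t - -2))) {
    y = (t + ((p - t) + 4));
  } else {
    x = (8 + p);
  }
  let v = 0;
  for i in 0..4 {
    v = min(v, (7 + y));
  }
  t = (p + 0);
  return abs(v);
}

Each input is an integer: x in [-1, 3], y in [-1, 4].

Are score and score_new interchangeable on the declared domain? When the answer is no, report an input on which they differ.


Differences: boolean connective usage differs — yet all 30 inputs agree.
verdict: equivalent


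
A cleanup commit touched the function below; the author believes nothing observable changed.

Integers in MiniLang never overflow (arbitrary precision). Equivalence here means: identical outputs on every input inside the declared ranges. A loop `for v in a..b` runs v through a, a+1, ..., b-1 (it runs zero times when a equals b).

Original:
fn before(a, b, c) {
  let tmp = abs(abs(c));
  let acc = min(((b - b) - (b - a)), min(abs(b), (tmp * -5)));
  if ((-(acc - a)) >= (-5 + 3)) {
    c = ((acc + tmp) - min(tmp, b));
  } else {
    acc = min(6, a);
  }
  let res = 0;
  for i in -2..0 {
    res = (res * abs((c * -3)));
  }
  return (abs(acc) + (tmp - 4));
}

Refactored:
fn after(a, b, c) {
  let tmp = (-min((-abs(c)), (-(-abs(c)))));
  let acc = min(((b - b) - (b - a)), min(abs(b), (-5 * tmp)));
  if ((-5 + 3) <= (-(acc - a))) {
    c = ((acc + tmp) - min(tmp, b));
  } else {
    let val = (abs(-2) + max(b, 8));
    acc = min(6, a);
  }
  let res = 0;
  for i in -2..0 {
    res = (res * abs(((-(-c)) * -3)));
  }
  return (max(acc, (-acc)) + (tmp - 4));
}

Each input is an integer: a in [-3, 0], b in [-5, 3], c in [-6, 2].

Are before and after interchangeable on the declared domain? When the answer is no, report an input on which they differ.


Differences: local variable names differ; arithmetic usage differs; min/max/abs usage differs; comparison usage differs; statement counts differ; constant usage differs — yet all 324 inputs agree.
verdict: equivalent


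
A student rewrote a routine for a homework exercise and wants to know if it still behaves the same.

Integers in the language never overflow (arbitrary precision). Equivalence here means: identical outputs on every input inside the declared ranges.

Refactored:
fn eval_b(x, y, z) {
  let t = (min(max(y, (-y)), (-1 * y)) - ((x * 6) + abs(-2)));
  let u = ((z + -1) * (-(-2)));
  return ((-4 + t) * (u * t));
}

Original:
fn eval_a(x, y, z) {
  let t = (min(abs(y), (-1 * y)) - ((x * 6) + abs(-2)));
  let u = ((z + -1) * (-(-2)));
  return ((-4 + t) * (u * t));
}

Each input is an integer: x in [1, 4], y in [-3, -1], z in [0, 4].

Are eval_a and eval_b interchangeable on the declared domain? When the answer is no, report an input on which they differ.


Side by side, the visible changes include: min/max/abs usage differs.
One worked example (x=3, y=-2, z=0) — eval_a: t becomes -18; next u becomes -2; next final value -792; eval_b: t becomes -18; next u becomes -2; next final value -792; agreement on -792.
An exhaustive pass over the 60 declared inputs shows identical outputs.
verdict: equivalent


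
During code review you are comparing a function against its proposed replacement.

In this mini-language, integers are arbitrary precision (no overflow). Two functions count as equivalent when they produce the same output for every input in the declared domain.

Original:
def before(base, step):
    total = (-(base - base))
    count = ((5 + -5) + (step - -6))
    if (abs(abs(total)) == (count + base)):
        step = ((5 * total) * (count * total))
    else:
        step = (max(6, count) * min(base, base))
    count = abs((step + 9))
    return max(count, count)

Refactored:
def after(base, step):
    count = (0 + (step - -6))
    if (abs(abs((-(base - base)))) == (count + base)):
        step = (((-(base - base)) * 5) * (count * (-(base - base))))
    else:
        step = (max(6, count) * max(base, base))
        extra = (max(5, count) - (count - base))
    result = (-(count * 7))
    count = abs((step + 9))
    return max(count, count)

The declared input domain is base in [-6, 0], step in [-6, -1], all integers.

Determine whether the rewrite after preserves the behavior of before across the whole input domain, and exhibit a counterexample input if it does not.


Equivalent. The edit looks behavioral (`min(base, base)` became `max(base, base)`), but over these ranges it never changes the outcome.
Sweeping the whole domain (42 inputs) finds no disagreement.
Spot check at base=-4, step=-1 — before: total = 0; count = 5; (abs(abs(total)) == (count + base)) -> false; step = -24; count = 15; return 15. after: count = 5; (abs(abs((-(base - base)))) == (count + base)) -> false; step = -24; extra = -4; result = -35; count = 15; return 15. Both give 15.
verdict: equivalent


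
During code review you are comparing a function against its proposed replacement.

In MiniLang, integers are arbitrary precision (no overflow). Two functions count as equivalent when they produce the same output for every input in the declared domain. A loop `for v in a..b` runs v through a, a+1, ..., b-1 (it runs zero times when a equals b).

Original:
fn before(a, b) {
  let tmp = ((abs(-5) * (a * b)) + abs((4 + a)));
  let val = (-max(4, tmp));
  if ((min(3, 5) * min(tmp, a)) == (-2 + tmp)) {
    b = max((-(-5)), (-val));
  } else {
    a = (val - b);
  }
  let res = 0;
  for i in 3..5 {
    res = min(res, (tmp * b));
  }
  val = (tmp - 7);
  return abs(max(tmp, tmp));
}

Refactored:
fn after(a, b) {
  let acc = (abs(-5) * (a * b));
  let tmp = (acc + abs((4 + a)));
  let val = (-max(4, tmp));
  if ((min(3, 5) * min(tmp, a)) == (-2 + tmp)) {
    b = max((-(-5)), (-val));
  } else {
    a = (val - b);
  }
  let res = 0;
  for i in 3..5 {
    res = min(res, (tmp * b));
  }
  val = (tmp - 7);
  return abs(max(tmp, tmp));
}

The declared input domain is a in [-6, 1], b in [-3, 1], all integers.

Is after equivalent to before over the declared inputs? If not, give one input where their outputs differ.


Differences: statement counts differ, plus local variable names differ — yet all 40 inputs agree.
verdict: equivalent


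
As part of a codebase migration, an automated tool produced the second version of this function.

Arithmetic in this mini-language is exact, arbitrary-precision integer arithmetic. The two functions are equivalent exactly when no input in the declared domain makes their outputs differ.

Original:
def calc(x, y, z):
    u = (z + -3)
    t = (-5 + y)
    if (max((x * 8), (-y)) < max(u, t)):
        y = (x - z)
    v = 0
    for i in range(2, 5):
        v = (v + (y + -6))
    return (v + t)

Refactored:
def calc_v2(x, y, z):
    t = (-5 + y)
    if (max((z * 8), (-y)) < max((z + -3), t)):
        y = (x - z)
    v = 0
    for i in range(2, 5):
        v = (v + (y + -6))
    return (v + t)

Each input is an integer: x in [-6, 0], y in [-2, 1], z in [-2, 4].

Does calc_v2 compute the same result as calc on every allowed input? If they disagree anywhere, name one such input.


Run the pair on x=-6, y=0, z=4.
calc: u=1, then t=-5, then (max((x * 8), (-y)) < max(u, t)) is true, then y=-10, then v=0, then (i=2), then v=-16, then (i=3), then v=-32, then (i=4), then v=-48, then returns -53
calc_v2: t=-5, then (max((z * 8), (-y)) < max((z + -3), t)) is false, then v=0, then (i=2), then v=-6, then (i=3), then v=-12, then (i=4), then v=-18, then returns -23
-53 != -23, so the rewrite changes behavior.
verdict: not equivalent; witness: x=-6, y=0, z=4


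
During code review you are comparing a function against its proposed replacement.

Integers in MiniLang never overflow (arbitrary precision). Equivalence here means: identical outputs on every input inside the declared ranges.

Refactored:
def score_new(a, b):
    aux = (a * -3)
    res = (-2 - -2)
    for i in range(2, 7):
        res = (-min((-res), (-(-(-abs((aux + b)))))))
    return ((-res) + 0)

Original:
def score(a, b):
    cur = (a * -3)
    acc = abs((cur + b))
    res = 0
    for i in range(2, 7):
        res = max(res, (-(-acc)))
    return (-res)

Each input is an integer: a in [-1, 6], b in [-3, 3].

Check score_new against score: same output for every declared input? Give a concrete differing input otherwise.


Side by side, the visible changes include: local variable names differ; also constant usage differs; also arithmetic usage differs; also min/max/abs usage differs; also statement counts differ.
Spot check at a=5, b=-3 — score: cur := -15 | acc := 18 | res := 0 | iter i=2: | res := 18 | iter i=3: | res := 18 | iter i=4: | res := 18 | iter i=5: | res := 18 | iter i=6: | res := 18 | result -18. score_new: aux := -15 | res := 0 | iter i=2: | res := 18 | iter i=3: | res := 18 | iter i=4: | res := 18 | iter i=5: | res := 18 | iter i=6: | res := 18 | result -18. Both give -18.
Every one of the 56 inputs gives matching results.
verdict: equivalent


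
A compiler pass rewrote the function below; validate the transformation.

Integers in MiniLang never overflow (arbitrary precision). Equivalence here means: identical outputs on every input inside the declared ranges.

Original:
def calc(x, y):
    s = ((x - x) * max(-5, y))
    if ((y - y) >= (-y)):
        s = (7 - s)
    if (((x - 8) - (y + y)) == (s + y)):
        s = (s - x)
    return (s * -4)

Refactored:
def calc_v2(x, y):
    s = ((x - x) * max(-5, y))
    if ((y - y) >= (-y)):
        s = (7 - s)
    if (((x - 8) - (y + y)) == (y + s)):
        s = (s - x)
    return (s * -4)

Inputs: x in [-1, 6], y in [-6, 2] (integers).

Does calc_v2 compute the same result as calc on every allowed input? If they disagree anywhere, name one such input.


Changes here: same computation, different form; the full 72-point sweep finds no disagreement.
verdict: equivalent


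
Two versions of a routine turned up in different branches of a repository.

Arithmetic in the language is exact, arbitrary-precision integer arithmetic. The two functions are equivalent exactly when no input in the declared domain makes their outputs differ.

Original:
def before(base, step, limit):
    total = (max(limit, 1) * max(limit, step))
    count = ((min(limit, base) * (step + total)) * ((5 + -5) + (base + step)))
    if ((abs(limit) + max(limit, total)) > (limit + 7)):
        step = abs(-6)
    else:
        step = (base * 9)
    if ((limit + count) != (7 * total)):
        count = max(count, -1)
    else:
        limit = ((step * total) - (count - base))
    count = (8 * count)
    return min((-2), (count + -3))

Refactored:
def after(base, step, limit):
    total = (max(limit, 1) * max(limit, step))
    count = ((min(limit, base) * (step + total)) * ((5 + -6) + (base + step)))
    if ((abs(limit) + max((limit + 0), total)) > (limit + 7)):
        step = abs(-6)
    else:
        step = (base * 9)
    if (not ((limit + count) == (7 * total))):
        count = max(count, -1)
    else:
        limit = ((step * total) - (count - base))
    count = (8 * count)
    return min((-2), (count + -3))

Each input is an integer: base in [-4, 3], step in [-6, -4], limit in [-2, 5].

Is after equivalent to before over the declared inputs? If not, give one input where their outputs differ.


These are not equivalent — on base=3, step=-4, limit=-2 the outputs split (-99 vs -11).
before: total=-2, then count=-12, then ((abs(limit) + max(limit, total)) > (limit + 7)) is false, then step=27, then ((limit + count) != (7 * total)) is false, then limit=-39, then count=-96, then returns -99
after: total=-2, then count=-24, then ((abs(limit) + max((limit + 0), total)) > (limit + 7)) is false, then step=27, then (not ((limit + count) == (7 * total))) is true, then count=-1, then count=-8, then returns -11
verdict: not equivalent; witness: base=3, step=-4, limit=-2
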